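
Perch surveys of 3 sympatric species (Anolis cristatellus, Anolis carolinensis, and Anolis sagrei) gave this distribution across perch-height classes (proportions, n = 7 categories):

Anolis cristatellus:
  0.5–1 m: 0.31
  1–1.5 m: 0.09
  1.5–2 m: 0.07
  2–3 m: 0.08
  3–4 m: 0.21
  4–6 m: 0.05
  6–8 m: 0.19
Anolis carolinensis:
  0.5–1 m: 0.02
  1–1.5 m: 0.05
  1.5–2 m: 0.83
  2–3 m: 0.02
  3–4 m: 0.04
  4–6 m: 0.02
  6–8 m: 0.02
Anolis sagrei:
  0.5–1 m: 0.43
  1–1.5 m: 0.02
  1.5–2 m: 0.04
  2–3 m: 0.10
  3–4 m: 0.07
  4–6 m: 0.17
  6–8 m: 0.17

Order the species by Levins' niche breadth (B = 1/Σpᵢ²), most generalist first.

Σp_crisᵢ² = 0.31² + 0.09² + 0.07² + 0.08² + 0.21² + 0.05² + 0.19² = 0.0961 + 0.0081 + 0.0049 + 0.0064 + 0.0441 + 0.0025 + 0.0361 = 0.1982
B_cris = 1 / 0.1982 = 5.0454
Σp_caroᵢ² = 0.02² + 0.05² + 0.83² + 0.02² + 0.04² + 0.02² + 0.02² = 0.0004 + 0.0025 + 0.6889 + 0.0004 + 0.0016 + 0.0004 + 0.0004 = 0.6946
B_caro = 1 / 0.6946 = 1.4397
Σp_sagrᵢ² = 0.43² + 0.02² + 0.04² + 0.10² + 0.07² + 0.17² + 0.17² = 0.1849 + 0.0004 + 0.0016 + 0.0100 + 0.0049 + 0.0289 + 0.0289 = 0.2596
B_sagr = 1 / 0.2596 = 3.8521
Ranking by B (broadest → narrowest): Anolis cristatellus (5.05) > Anolis sagrei (3.85) > Anolis carolinensis (1.44)

Anolis cristatellus > Anolis sagrei > Anolis carolinensis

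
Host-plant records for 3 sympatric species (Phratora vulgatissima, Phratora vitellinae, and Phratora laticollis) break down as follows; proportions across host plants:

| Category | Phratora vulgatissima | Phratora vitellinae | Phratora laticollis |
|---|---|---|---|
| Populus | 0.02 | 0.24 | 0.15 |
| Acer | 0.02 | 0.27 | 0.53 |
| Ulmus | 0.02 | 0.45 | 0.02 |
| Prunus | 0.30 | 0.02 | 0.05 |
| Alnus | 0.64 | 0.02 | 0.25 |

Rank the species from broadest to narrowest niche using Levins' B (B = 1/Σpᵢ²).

Σp_vulgᵢ² = 0.02² + 0.02² + 0.02² + 0.30² + 0.64² = 0.0004 + 0.0004 + 0.0004 + 0.0900 + 0.4096 = 0.5008
B_vulg = 1 / 0.5008 = 1.9968
Σp_viteᵢ² = 0.24² + 0.27² + 0.45² + 0.02² + 0.02² = 0.0576 + 0.0729 + 0.2025 + 0.0004 + 0.0004 = 0.3338
B_vite = 1 / 0.3338 = 2.9958
Σp_latiᵢ² = 0.15² + 0.53² + 0.02² + 0.05² + 0.25² = 0.0225 + 0.2809 + 0.0004 + 0.0025 + 0.0625 = 0.3688
B_lati = 1 / 0.3688 = 2.7115
Ranking by B (broadest → narrowest): Phratora vitellinae (3.00) > Phratora laticollis (2.71) > Phratora vulgatissima (2.00)

Phratora vitellinae > Phratora laticollis > Phratora vulgatissima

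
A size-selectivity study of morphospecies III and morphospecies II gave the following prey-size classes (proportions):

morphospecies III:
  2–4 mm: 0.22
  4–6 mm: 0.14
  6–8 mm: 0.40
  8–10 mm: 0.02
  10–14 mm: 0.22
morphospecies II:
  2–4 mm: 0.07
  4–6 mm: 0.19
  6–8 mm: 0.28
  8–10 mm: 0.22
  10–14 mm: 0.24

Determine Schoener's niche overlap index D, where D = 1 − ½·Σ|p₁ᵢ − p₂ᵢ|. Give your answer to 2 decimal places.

Σ|p₁ᵢ − p₂ᵢ| = 0.15 + 0.05 + 0.12 + 0.20 + 0.02 = 0.54
D = 1 − ½ × 0.54 = 1 − 0.270 = 0.7300

0.73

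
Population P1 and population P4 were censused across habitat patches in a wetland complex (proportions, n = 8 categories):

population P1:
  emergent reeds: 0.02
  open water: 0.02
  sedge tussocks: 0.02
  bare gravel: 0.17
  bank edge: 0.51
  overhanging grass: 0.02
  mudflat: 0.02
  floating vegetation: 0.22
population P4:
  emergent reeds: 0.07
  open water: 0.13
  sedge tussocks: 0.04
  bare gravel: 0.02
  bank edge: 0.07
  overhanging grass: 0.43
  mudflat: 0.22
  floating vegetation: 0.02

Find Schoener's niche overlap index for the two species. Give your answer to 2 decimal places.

0.21

Σ|p₁ᵢ − p₂ᵢ| = 0.05 + 0.11 + 0.02 + 0.15 + 0.44 + 0.41 + 0.20 + 0.20 = 1.58
D = 1 − ½ × 1.58 = 1 − 0.790 = 0.2100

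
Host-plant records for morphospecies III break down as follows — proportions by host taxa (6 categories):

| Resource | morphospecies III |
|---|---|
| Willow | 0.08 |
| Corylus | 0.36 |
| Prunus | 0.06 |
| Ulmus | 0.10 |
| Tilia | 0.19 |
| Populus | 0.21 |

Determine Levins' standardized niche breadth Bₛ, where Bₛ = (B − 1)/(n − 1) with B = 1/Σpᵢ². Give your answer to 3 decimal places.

0.670

Σpᵢ² = 0.08² + 0.36² + 0.06² + 0.10² + 0.19² + 0.21² = 0.0064 + 0.1296 + 0.0036 + 0.0100 + 0.0361 + 0.0441 = 0.2298
B = 1 / 0.2298 = 4.35161
Bₛ = (B − 1)/(n − 1) = (4.35161 − 1)/(6 − 1) = 3.35161/5 = 0.67032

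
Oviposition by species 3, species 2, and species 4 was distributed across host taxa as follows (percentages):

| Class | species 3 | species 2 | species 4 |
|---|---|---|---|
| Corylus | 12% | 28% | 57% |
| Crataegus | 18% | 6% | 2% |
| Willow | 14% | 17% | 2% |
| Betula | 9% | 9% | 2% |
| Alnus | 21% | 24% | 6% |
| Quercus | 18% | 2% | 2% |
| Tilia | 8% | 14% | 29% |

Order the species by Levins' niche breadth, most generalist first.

species 3 > species 2 > species 4

Convert percentages to proportions (divide by 100).
Σp_3ᵢ² = 0.12² + 0.18² + 0.14² + 0.09² + 0.21² + 0.18² + 0.08² = 0.0144 + 0.0324 + 0.0196 + 0.0081 + 0.0441 + 0.0324 + 0.0064 = 0.1574
B_3 = 1 / 0.1574 = 6.3532
Σp_2ᵢ² = 0.28² + 0.06² + 0.17² + 0.09² + 0.24² + 0.02² + 0.14² = 0.0784 + 0.0036 + 0.0289 + 0.0081 + 0.0576 + 0.0004 + 0.0196 = 0.1966
B_2 = 1 / 0.1966 = 5.0865
Σp_4ᵢ² = 0.57² + 0.02² + 0.02² + 0.02² + 0.06² + 0.02² + 0.29² = 0.3249 + 0.0004 + 0.0004 + 0.0004 + 0.0036 + 0.0004 + 0.0841 = 0.4142
B_4 = 1 / 0.4142 = 2.4143
Ranking by B (broadest → narrowest): species 3 (6.35) > species 2 (5.09) > species 4 (2.41)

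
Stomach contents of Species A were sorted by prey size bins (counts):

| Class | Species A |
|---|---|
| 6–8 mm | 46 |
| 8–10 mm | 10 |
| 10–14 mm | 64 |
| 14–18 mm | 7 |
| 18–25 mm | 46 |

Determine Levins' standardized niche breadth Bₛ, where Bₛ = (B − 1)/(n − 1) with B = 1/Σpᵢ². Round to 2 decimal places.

Proportions for Species A (n=173): 46/173=0.2659, 10/173=0.0578, 64/173=0.3699, 7/173=0.0405, 46/173=0.2659
Σpᵢ² = 0.2659² + 0.0578² + 0.3699² + 0.0405² + 0.2659² = 0.070703 + 0.003341 + 0.136826 + 0.001640 + 0.070703 = 0.283213
B = 1 / 0.283213 = 3.5309
Bₛ = (B − 1)/(n − 1) = (3.5309 − 1)/(5 − 1) = 2.5309/4 = 0.6327

0.63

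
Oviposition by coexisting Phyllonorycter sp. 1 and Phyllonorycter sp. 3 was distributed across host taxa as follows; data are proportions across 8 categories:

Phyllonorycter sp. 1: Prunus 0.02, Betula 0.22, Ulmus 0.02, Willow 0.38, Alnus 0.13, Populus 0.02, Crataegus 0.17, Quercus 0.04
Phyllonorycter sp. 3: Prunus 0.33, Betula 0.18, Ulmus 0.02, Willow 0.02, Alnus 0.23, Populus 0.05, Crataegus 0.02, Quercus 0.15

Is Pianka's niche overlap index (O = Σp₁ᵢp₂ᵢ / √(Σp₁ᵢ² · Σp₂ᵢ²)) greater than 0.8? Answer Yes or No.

Σ p₁ᵢp₂ᵢ = 0.0066 + 0.0396 + 0.0004 + 0.0076 + 0.0299 + 0.0010 + 0.0034 + 0.0060 = 0.0945
Σp_1ᵢ² = 0.02² + 0.22² + 0.02² + 0.38² + 0.13² + 0.02² + 0.17² + 0.04² = 0.0004 + 0.0484 + 0.0004 + 0.1444 + 0.0169 + 0.0004 + 0.0289 + 0.0016 = 0.2414
Σp_2ᵢ² = 0.33² + 0.18² + 0.02² + 0.02² + 0.23² + 0.05² + 0.02² + 0.15² = 0.1089 + 0.0324 + 0.0004 + 0.0004 + 0.0529 + 0.0025 + 0.0004 + 0.0225 = 0.2204
O = 0.0945 / √(0.2414 × 0.2204) = 0.0945 / 0.23066 = 0.4097
O = 0.4097 < 0.8 → No.

No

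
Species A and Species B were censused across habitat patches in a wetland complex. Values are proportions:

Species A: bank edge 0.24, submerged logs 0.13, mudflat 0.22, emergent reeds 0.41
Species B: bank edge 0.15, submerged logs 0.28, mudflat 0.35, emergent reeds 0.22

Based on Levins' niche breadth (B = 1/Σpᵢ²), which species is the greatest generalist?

Species B

Σp_Aᵢ² = 0.24² + 0.13² + 0.22² + 0.41² = 0.0576 + 0.0169 + 0.0484 + 0.1681 = 0.2910
B_A = 1 / 0.2910 = 3.4364
Σp_Bᵢ² = 0.15² + 0.28² + 0.35² + 0.22² = 0.0225 + 0.0784 + 0.1225 + 0.0484 = 0.2718
B_B = 1 / 0.2718 = 3.6792
Highest B → broadest niche (most generalist): Species B (B = 3.68).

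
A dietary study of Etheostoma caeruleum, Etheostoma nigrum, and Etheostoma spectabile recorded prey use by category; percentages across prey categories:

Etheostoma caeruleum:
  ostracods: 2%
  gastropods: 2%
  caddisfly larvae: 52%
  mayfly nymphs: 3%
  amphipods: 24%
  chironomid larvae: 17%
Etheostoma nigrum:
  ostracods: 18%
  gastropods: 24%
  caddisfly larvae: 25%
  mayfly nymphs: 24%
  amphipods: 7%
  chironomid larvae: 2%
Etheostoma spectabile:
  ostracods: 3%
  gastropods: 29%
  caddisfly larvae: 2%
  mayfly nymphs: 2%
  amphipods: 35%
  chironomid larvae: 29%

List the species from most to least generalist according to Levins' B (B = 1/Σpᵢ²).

Etheostoma nigrum > Etheostoma spectabile > Etheostoma caeruleum

Convert percentages to proportions (divide by 100).
Σp_caerᵢ² = 0.02² + 0.02² + 0.52² + 0.03² + 0.24² + 0.17² = 0.0004 + 0.0004 + 0.2704 + 0.0009 + 0.0576 + 0.0289 = 0.3586
B_caer = 1 / 0.3586 = 2.7886
Σp_nigrᵢ² = 0.18² + 0.24² + 0.25² + 0.24² + 0.07² + 0.02² = 0.0324 + 0.0576 + 0.0625 + 0.0576 + 0.0049 + 0.0004 = 0.2154
B_nigr = 1 / 0.2154 = 4.6425
Σp_specᵢ² = 0.03² + 0.29² + 0.02² + 0.02² + 0.35² + 0.29² = 0.0009 + 0.0841 + 0.0004 + 0.0004 + 0.1225 + 0.0841 = 0.2924
B_spec = 1 / 0.2924 = 3.4200
Ranking by B (broadest → narrowest): Etheostoma nigrum (4.64) > Etheostoma spectabile (3.42) > Etheostoma caeruleum (2.79)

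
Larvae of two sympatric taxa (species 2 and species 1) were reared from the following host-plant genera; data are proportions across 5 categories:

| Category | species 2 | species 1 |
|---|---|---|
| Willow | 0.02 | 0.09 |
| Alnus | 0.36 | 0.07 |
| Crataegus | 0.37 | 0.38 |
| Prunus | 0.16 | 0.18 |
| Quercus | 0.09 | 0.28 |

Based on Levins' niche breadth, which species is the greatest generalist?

Σp_2ᵢ² = 0.02² + 0.36² + 0.37² + 0.16² + 0.09² = 0.0004 + 0.1296 + 0.1369 + 0.0256 + 0.0081 = 0.3006
B_2 = 1 / 0.3006 = 3.3267
Σp_1ᵢ² = 0.09² + 0.07² + 0.38² + 0.18² + 0.28² = 0.0081 + 0.0049 + 0.1444 + 0.0324 + 0.0784 = 0.2682
B_1 = 1 / 0.2682 = 3.7286
Highest B → broadest niche (most generalist): species 1 (B = 3.73).

species 1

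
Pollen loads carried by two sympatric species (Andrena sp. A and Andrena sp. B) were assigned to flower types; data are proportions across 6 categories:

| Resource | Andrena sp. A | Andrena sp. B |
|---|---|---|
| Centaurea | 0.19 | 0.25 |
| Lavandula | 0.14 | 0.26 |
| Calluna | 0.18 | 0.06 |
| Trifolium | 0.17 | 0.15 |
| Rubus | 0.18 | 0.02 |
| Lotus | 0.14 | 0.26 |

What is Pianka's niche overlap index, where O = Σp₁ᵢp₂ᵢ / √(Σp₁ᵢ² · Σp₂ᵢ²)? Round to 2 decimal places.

Σ p₁ᵢp₂ᵢ = 0.0475 + 0.0364 + 0.0108 + 0.0255 + 0.0036 + 0.0364 = 0.1602
Σp_1ᵢ² = 0.19² + 0.14² + 0.18² + 0.17² + 0.18² + 0.14² = 0.0361 + 0.0196 + 0.0324 + 0.0289 + 0.0324 + 0.0196 = 0.1690
Σp_2ᵢ² = 0.25² + 0.26² + 0.06² + 0.15² + 0.02² + 0.26² = 0.0625 + 0.0676 + 0.0036 + 0.0225 + 0.0004 + 0.0676 = 0.2242
O = 0.1602 / √(0.1690 × 0.2242) = 0.1602 / 0.19465 = 0.8230

0.82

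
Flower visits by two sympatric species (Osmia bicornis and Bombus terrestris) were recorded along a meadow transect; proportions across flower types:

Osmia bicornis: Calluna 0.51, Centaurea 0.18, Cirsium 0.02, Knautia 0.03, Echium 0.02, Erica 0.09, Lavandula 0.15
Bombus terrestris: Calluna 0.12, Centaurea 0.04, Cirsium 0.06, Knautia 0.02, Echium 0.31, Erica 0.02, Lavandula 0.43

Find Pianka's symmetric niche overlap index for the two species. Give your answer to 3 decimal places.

Σ p₁ᵢp₂ᵢ = 0.0612 + 0.0072 + 0.0012 + 0.0006 + 0.0062 + 0.0018 + 0.0645 = 0.1427
Σp_1ᵢ² = 0.51² + 0.18² + 0.02² + 0.03² + 0.02² + 0.09² + 0.15² = 0.2601 + 0.0324 + 0.0004 + 0.0009 + 0.0004 + 0.0081 + 0.0225 = 0.3248
Σp_2ᵢ² = 0.12² + 0.04² + 0.06² + 0.02² + 0.31² + 0.02² + 0.43² = 0.0144 + 0.0016 + 0.0036 + 0.0004 + 0.0961 + 0.0004 + 0.1849 = 0.3014
O = 0.1427 / √(0.3248 × 0.3014) = 0.1427 / 0.312881 = 0.45608

0.456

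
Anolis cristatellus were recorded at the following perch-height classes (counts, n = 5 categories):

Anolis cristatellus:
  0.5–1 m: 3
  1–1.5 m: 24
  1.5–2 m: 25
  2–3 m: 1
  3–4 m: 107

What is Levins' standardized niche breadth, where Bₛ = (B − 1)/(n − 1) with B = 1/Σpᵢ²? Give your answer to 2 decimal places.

Proportions for Anolis cristatellus (n=160): 3/160=0.0188, 24/160=0.1500, 25/160=0.1563, 1/160=0.0063, 107/160=0.6688
Σpᵢ² = 0.0188² + 0.1500² + 0.1563² + 0.0063² + 0.6688² = 0.000353 + 0.022500 + 0.024430 + 0.000040 + 0.447293 = 0.494616
B = 1 / 0.494616 = 2.0218
Bₛ = (B − 1)/(n − 1) = (2.0218 − 1)/(5 − 1) = 1.0218/4 = 0.2555

0.26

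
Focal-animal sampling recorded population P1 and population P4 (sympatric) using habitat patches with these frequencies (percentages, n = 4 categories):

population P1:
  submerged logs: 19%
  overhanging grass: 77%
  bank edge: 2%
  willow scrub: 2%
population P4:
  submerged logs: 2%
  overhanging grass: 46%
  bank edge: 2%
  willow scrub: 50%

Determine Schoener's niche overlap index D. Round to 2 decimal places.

Convert percentages to proportions (divide by 100).
Σ|p₁ᵢ − p₂ᵢ| = 0.17 + 0.31 + 0.00 + 0.48 = 0.96
D = 1 − ½ × 0.96 = 1 − 0.480 = 0.5200

0.52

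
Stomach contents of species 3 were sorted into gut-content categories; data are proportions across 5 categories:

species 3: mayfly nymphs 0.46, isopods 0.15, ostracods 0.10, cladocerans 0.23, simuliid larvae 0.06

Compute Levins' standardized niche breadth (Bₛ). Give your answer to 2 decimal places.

0.58

Σpᵢ² = 0.46² + 0.15² + 0.10² + 0.23² + 0.06² = 0.2116 + 0.0225 + 0.0100 + 0.0529 + 0.0036 = 0.3006
B = 1 / 0.3006 = 3.3267
Bₛ = (B − 1)/(n − 1) = (3.3267 − 1)/(5 − 1) = 2.3267/4 = 0.5817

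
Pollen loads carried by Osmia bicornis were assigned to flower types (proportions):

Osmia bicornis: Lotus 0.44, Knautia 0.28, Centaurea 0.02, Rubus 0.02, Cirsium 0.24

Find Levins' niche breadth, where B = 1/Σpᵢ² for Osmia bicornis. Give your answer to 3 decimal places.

Σpᵢ² = 0.44² + 0.28² + 0.02² + 0.02² + 0.24² = 0.1936 + 0.0784 + 0.0004 + 0.0004 + 0.0576 = 0.3304
B = 1 / 0.3304 = 3.02663

3.027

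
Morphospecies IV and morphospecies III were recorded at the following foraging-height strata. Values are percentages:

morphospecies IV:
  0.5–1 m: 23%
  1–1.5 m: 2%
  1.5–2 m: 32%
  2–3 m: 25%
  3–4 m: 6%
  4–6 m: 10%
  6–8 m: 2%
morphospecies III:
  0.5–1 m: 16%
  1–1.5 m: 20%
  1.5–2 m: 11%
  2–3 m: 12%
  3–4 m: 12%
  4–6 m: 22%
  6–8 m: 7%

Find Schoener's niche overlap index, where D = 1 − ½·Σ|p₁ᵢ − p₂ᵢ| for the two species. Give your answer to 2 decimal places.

Convert percentages to proportions (divide by 100).
Σ|p₁ᵢ − p₂ᵢ| = 0.07 + 0.18 + 0.21 + 0.13 + 0.06 + 0.12 + 0.05 = 0.82
D = 1 − ½ × 0.82 = 1 − 0.410 = 0.5900

0.59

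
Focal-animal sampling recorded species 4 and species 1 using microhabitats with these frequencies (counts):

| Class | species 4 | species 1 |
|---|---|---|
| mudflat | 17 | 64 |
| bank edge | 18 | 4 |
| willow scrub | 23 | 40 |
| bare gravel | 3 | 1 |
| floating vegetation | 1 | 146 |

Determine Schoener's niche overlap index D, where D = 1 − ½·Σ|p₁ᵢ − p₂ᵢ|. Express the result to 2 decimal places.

0.44

Proportions for species 4 (n=62): 17/62=0.2742, 18/62=0.2903, 23/62=0.3710, 3/62=0.0484, 1/62=0.0161
Proportions for species 1 (n=255): 64/255=0.2510, 4/255=0.0157, 40/255=0.1569, 1/255=0.0039, 146/255=0.5725
Σ|p₁ᵢ − p₂ᵢ| = 0.0232 + 0.2746 + 0.2141 + 0.0445 + 0.5564 = 1.1128
D = 1 − ½ × 1.1128 = 1 − 0.55640 = 0.44360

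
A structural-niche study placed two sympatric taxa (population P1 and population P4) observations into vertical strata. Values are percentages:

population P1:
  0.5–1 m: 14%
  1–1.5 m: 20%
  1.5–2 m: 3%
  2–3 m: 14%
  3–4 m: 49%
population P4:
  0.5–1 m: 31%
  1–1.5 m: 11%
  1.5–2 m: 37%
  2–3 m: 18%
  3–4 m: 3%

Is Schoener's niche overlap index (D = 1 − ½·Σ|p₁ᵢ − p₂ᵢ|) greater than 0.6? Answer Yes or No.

Convert percentages to proportions (divide by 100).
Σ|p₁ᵢ − p₂ᵢ| = 0.17 + 0.09 + 0.34 + 0.04 + 0.46 = 1.10
D = 1 − ½ × 1.10 = 1 − 0.550 = 0.4500
D = 0.4500 < 0.6 → No.

No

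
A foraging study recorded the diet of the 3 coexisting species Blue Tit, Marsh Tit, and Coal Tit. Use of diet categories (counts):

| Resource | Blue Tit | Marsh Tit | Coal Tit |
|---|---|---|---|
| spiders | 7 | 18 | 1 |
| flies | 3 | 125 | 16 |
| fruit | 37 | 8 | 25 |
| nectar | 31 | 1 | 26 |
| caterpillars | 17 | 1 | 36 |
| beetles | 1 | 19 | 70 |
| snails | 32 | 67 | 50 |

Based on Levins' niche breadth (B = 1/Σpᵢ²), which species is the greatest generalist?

Proportions for Blue Tit (n=128): 7/128=0.0547, 3/128=0.0234, 37/128=0.2891, 31/128=0.2422, 17/128=0.1328, 1/128=0.0078, 32/128=0.2500
Proportions for Marsh Tit (n=239): 18/239=0.0753, 125/239=0.5230, 8/239=0.0335, 1/239=0.0042, 1/239=0.0042, 19/239=0.0795, 67/239=0.2803
Proportions for Coal Tit (n=224): 1/224=0.0045, 16/224=0.0714, 25/224=0.1116, 26/224=0.1161, 36/224=0.1607, 70/224=0.3125, 50/224=0.2232
Σp_Blueᵢ² = 0.0547² + 0.0234² + 0.2891² + 0.2422² + 0.1328² + 0.0078² + 0.2500² = 0.002992 + 0.000548 + 0.083579 + 0.058661 + 0.017636 + 0.000061 + 0.062500 = 0.225977
B_Blue = 1 / 0.225977 = 4.4252
Σp_Marsᵢ² = 0.0753² + 0.5230² + 0.0335² + 0.0042² + 0.0042² + 0.0795² + 0.2803² = 0.005670 + 0.273529 + 0.001122 + 0.000018 + 0.000018 + 0.006320 + 0.078568 = 0.365245
B_Mars = 1 / 0.365245 = 2.7379
Σp_Coalᵢ² = 0.0045² + 0.0714² + 0.1116² + 0.1161² + 0.1607² + 0.3125² + 0.2232² = 0.000020 + 0.005098 + 0.012455 + 0.013479 + 0.025824 + 0.097656 + 0.049818 = 0.204350
B_Coal = 1 / 0.204350 = 4.8936
Highest B → broadest niche (most generalist): Coal Tit (B = 4.89).

Coal Tit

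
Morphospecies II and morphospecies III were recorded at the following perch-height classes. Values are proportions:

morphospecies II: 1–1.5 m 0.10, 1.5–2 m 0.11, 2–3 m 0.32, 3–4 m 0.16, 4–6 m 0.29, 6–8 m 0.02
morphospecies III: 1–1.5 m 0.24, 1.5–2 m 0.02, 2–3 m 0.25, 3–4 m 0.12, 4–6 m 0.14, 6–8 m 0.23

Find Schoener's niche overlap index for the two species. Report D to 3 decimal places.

0.650

Σ|p₁ᵢ − p₂ᵢ| = 0.14 + 0.09 + 0.07 + 0.04 + 0.15 + 0.21 = 0.70
D = 1 − ½ × 0.70 = 1 − 0.350 = 0.65000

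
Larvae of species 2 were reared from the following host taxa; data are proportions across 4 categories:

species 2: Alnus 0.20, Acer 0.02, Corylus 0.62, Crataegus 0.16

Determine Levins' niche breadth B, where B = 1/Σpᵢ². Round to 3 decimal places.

2.220

Σpᵢ² = 0.20² + 0.02² + 0.62² + 0.16² = 0.0400 + 0.0004 + 0.3844 + 0.0256 = 0.4504
B = 1 / 0.4504 = 2.22025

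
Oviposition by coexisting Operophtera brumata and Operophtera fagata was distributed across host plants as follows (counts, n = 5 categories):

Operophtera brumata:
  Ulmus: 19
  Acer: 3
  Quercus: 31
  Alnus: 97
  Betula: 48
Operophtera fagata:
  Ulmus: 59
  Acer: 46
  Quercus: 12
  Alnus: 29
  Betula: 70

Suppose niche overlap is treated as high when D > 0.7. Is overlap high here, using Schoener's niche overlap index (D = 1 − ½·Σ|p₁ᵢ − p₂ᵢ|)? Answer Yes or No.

Proportions for Operophtera brumata (n=198): 19/198=0.0960, 3/198=0.0152, 31/198=0.1566, 97/198=0.4899, 48/198=0.2424
Proportions for Operophtera fagata (n=216): 59/216=0.2731, 46/216=0.2130, 12/216=0.0556, 29/216=0.1343, 70/216=0.3241
Σ|p₁ᵢ − p₂ᵢ| = 0.1771 + 0.1978 + 0.1010 + 0.3556 + 0.0817 = 0.9132
D = 1 − ½ × 0.9132 = 1 − 0.45660 = 0.54340
D = 0.54340 < 0.7 → No.

No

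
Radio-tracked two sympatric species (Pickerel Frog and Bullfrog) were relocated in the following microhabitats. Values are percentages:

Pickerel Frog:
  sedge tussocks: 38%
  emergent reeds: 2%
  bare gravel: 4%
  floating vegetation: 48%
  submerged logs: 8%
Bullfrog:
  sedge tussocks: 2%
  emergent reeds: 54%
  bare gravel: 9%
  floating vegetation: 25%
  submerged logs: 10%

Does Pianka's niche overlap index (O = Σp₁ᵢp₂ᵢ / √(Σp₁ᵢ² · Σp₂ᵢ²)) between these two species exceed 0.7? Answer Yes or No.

No

Convert percentages to proportions (divide by 100).
Σ p₁ᵢp₂ᵢ = 0.0076 + 0.0108 + 0.0036 + 0.1200 + 0.0080 = 0.1500
Σp_1ᵢ² = 0.38² + 0.02² + 0.04² + 0.48² + 0.08² = 0.1444 + 0.0004 + 0.0016 + 0.2304 + 0.0064 = 0.3832
Σp_2ᵢ² = 0.02² + 0.54² + 0.09² + 0.25² + 0.10² = 0.0004 + 0.2916 + 0.0081 + 0.0625 + 0.0100 = 0.3726
O = 0.1500 / √(0.3832 × 0.3726) = 0.1500 / 0.37786 = 0.3970
O = 0.3970 < 0.7 → No.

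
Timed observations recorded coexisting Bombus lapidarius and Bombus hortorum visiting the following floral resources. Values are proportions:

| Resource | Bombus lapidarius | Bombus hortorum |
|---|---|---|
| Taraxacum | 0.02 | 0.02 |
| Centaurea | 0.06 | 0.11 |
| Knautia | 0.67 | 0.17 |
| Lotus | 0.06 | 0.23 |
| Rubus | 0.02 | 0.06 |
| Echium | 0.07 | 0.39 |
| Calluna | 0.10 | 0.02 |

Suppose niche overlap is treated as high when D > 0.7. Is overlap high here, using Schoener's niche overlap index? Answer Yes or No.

Σ|p₁ᵢ − p₂ᵢ| = 0.00 + 0.05 + 0.50 + 0.17 + 0.04 + 0.32 + 0.08 = 1.16
D = 1 − ½ × 1.16 = 1 − 0.580 = 0.4200
D = 0.4200 < 0.7 → No.

No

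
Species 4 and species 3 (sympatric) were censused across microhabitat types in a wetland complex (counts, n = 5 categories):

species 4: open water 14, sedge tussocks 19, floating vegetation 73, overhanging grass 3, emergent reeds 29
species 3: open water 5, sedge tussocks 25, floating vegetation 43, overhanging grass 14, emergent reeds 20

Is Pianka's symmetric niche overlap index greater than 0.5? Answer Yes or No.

Yes

Proportions for species 4 (n=138): 14/138=0.1014, 19/138=0.1377, 73/138=0.5290, 3/138=0.0217, 29/138=0.2101
Proportions for species 3 (n=107): 5/107=0.0467, 25/107=0.2336, 43/107=0.4019, 14/107=0.1308, 20/107=0.1869
Σ p₁ᵢp₂ᵢ = 0.004735 + 0.032167 + 0.212605 + 0.002838 + 0.039268 = 0.291613
Σp_1ᵢ² = 0.1014² + 0.1377² + 0.5290² + 0.0217² + 0.2101² = 0.010282 + 0.018961 + 0.279841 + 0.000471 + 0.044142 = 0.353697
Σp_2ᵢ² = 0.0467² + 0.2336² + 0.4019² + 0.1308² + 0.1869² = 0.002181 + 0.054569 + 0.161524 + 0.017109 + 0.034932 = 0.270315
O = 0.291613 / √(0.353697 × 0.270315) = 0.291613 / 0.3092080 = 0.9431
O = 0.9431 > 0.5 → Yes.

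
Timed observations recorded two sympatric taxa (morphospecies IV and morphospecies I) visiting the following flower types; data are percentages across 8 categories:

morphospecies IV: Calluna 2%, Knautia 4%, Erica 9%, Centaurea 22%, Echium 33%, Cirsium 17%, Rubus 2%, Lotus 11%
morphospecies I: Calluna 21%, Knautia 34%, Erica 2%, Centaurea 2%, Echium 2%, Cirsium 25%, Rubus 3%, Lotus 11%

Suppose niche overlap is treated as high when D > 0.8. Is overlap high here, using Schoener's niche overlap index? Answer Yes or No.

No

Convert percentages to proportions (divide by 100).
Σ|p₁ᵢ − p₂ᵢ| = 0.19 + 0.30 + 0.07 + 0.20 + 0.31 + 0.08 + 0.01 + 0.00 = 1.16
D = 1 − ½ × 1.16 = 1 − 0.580 = 0.4200
D = 0.4200 < 0.8 → No.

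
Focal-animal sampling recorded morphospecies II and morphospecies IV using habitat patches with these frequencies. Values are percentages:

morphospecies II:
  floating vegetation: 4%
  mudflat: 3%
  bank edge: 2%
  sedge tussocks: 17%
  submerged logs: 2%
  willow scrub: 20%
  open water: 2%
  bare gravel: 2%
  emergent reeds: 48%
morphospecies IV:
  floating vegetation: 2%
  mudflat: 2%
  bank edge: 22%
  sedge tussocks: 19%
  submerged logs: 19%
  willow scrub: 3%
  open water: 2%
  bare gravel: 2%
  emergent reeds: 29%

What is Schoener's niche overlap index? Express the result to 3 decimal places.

0.610

Convert percentages to proportions (divide by 100).
Σ|p₁ᵢ − p₂ᵢ| = 0.02 + 0.01 + 0.20 + 0.02 + 0.17 + 0.17 + 0.00 + 0.00 + 0.19 = 0.78
D = 1 − ½ × 0.78 = 1 − 0.390 = 0.61000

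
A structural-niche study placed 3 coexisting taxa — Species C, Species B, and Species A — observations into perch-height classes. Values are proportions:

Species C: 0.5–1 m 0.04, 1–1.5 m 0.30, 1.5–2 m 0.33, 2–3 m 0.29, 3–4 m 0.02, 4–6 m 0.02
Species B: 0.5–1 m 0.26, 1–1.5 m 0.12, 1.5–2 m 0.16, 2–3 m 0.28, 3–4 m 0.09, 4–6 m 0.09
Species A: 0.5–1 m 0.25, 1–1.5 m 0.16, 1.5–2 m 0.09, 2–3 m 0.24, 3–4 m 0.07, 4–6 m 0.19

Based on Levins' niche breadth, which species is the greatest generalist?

Σp_Cᵢ² = 0.04² + 0.30² + 0.33² + 0.29² + 0.02² + 0.02² = 0.0016 + 0.0900 + 0.1089 + 0.0841 + 0.0004 + 0.0004 = 0.2854
B_C = 1 / 0.2854 = 3.5039
Σp_Bᵢ² = 0.26² + 0.12² + 0.16² + 0.28² + 0.09² + 0.09² = 0.0676 + 0.0144 + 0.0256 + 0.0784 + 0.0081 + 0.0081 = 0.2022
B_B = 1 / 0.2022 = 4.9456
Σp_Aᵢ² = 0.25² + 0.16² + 0.09² + 0.24² + 0.07² + 0.19² = 0.0625 + 0.0256 + 0.0081 + 0.0576 + 0.0049 + 0.0361 = 0.1948
B_A = 1 / 0.1948 = 5.1335
Highest B → broadest niche (most generalist): Species A (B = 5.13).

Species A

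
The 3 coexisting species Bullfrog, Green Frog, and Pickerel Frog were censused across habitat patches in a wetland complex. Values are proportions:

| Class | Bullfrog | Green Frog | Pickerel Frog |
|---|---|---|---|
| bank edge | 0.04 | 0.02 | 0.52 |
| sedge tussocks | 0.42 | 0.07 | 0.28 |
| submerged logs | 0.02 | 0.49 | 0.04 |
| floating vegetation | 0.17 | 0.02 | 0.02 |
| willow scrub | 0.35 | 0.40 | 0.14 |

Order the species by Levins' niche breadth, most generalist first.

Σp_Bullᵢ² = 0.04² + 0.42² + 0.02² + 0.17² + 0.35² = 0.0016 + 0.1764 + 0.0004 + 0.0289 + 0.1225 = 0.3298
B_Bull = 1 / 0.3298 = 3.0321
Σp_Greeᵢ² = 0.02² + 0.07² + 0.49² + 0.02² + 0.40² = 0.0004 + 0.0049 + 0.2401 + 0.0004 + 0.1600 = 0.4058
B_Gree = 1 / 0.4058 = 2.4643
Σp_Pickᵢ² = 0.52² + 0.28² + 0.04² + 0.02² + 0.14² = 0.2704 + 0.0784 + 0.0016 + 0.0004 + 0.0196 = 0.3704
B_Pick = 1 / 0.3704 = 2.6998
Ranking by B (broadest → narrowest): Bullfrog (3.03) > Pickerel Frog (2.70) > Green Frog (2.46)

Bullfrog > Pickerel Frog > Green Frog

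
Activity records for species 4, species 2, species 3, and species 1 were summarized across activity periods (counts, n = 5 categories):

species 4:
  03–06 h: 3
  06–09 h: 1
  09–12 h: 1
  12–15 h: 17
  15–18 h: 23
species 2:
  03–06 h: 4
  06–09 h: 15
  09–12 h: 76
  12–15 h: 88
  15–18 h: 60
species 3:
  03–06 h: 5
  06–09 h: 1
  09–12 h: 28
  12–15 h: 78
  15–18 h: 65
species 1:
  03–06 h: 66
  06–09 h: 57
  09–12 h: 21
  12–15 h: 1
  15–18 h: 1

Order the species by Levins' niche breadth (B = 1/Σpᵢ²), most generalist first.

species 2 > species 3 > species 1 > species 4

Proportions for species 4 (n=45): 3/45=0.0667, 1/45=0.0222, 1/45=0.0222, 17/45=0.3778, 23/45=0.5111
Proportions for species 2 (n=243): 4/243=0.0165, 15/243=0.0617, 76/243=0.3128, 88/243=0.3621, 60/243=0.2469
Proportions for species 3 (n=177): 5/177=0.0282, 1/177=0.0056, 28/177=0.1582, 78/177=0.4407, 65/177=0.3672
Proportions for species 1 (n=146): 66/146=0.4521, 57/146=0.3904, 21/146=0.1438, 1/146=0.0068, 1/146=0.0068
Σp_4ᵢ² = 0.0667² + 0.0222² + 0.0222² + 0.3778² + 0.5111² = 0.004449 + 0.000493 + 0.000493 + 0.142733 + 0.261223 = 0.409391
B_4 = 1 / 0.409391 = 2.4427
Σp_2ᵢ² = 0.0165² + 0.0617² + 0.3128² + 0.3621² + 0.2469² = 0.000272 + 0.003807 + 0.097844 + 0.131116 + 0.060960 = 0.293999
B_2 = 1 / 0.293999 = 3.4014
Σp_3ᵢ² = 0.0282² + 0.0056² + 0.1582² + 0.4407² + 0.3672² = 0.000795 + 0.000031 + 0.025027 + 0.194216 + 0.134836 = 0.354905
B_3 = 1 / 0.354905 = 2.8177
Σp_1ᵢ² = 0.4521² + 0.3904² + 0.1438² + 0.0068² + 0.0068² = 0.204394 + 0.152412 + 0.020678 + 0.000046 + 0.000046 = 0.377576
B_1 = 1 / 0.377576 = 2.6485
Ranking by B (broadest → narrowest): species 2 (3.40) > species 3 (2.82) > species 1 (2.65) > species 4 (2.44)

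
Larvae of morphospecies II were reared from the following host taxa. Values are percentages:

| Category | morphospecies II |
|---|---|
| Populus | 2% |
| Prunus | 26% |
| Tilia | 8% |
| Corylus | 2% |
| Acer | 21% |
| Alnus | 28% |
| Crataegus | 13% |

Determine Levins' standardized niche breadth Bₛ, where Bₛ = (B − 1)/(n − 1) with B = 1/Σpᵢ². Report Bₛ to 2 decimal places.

0.61

Convert percentages to proportions (divide by 100).
Σpᵢ² = 0.02² + 0.26² + 0.08² + 0.02² + 0.21² + 0.28² + 0.13² = 0.0004 + 0.0676 + 0.0064 + 0.0004 + 0.0441 + 0.0784 + 0.0169 = 0.2142
B = 1 / 0.2142 = 4.6685
Bₛ = (B − 1)/(n − 1) = (4.6685 − 1)/(7 − 1) = 3.6685/6 = 0.6114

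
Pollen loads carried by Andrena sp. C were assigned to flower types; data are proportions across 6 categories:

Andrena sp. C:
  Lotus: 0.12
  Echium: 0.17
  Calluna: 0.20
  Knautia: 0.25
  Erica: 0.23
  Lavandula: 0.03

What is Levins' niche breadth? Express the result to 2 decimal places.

5.01

Σpᵢ² = 0.12² + 0.17² + 0.20² + 0.25² + 0.23² + 0.03² = 0.0144 + 0.0289 + 0.0400 + 0.0625 + 0.0529 + 0.0009 = 0.1996
B = 1 / 0.1996 = 5.0100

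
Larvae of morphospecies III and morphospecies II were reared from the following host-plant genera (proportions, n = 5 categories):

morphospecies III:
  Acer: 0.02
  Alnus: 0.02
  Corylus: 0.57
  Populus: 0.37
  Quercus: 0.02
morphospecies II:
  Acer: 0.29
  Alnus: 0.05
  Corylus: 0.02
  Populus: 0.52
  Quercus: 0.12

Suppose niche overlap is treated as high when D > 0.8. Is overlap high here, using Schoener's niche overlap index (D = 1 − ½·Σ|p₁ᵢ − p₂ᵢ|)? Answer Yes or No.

No

Σ|p₁ᵢ − p₂ᵢ| = 0.27 + 0.03 + 0.55 + 0.15 + 0.10 = 1.10
D = 1 − ½ × 1.10 = 1 − 0.550 = 0.4500
D = 0.4500 < 0.8 → No.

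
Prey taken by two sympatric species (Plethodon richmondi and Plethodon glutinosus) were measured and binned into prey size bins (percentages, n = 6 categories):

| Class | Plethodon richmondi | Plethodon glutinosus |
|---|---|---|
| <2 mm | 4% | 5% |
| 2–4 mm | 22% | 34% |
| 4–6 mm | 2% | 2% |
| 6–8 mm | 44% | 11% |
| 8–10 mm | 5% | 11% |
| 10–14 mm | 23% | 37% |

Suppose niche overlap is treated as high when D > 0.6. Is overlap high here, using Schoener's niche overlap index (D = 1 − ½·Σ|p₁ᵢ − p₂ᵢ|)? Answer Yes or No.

Yes

Convert percentages to proportions (divide by 100).
Σ|p₁ᵢ − p₂ᵢ| = 0.01 + 0.12 + 0.00 + 0.33 + 0.06 + 0.14 = 0.66
D = 1 − ½ × 0.66 = 1 − 0.330 = 0.6700
D = 0.6700 > 0.6 → Yes.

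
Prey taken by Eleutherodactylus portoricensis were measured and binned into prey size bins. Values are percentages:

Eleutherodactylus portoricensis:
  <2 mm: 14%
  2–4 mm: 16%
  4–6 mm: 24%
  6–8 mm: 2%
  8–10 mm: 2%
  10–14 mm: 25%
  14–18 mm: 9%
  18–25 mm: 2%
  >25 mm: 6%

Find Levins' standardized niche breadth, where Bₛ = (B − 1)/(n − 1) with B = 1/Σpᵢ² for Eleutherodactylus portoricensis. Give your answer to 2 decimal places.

Convert percentages to proportions (divide by 100).
Σpᵢ² = 0.14² + 0.16² + 0.24² + 0.02² + 0.02² + 0.25² + 0.09² + 0.02² + 0.06² = 0.0196 + 0.0256 + 0.0576 + 0.0004 + 0.0004 + 0.0625 + 0.0081 + 0.0004 + 0.0036 = 0.1782
B = 1 / 0.1782 = 5.6117
Bₛ = (B − 1)/(n − 1) = (5.6117 − 1)/(9 − 1) = 4.6117/8 = 0.5765

0.58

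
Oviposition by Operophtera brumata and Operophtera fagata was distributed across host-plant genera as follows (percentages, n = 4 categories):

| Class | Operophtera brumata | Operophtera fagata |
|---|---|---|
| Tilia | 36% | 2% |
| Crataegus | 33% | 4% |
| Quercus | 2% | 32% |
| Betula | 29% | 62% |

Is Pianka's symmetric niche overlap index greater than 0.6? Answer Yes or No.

No

Convert percentages to proportions (divide by 100).
Σ p₁ᵢp₂ᵢ = 0.0072 + 0.0132 + 0.0064 + 0.1798 = 0.2066
Σp_1ᵢ² = 0.36² + 0.33² + 0.02² + 0.29² = 0.1296 + 0.1089 + 0.0004 + 0.0841 = 0.3230
Σp_2ᵢ² = 0.02² + 0.04² + 0.32² + 0.62² = 0.0004 + 0.0016 + 0.1024 + 0.3844 = 0.4888
O = 0.2066 / √(0.3230 × 0.4888) = 0.2066 / 0.39734 = 0.5200
O = 0.5200 < 0.6 → No.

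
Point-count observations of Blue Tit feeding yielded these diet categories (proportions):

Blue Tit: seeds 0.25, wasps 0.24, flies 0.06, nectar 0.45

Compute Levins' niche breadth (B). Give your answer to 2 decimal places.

3.07

Σpᵢ² = 0.25² + 0.24² + 0.06² + 0.45² = 0.0625 + 0.0576 + 0.0036 + 0.2025 = 0.3262
B = 1 / 0.3262 = 3.0656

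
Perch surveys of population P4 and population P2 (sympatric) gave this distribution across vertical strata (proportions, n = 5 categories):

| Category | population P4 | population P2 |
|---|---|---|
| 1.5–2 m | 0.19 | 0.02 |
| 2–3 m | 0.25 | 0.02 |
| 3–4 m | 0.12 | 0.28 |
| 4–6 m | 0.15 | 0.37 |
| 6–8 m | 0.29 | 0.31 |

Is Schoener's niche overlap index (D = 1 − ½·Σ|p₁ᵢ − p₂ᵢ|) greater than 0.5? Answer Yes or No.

Yes

Σ|p₁ᵢ − p₂ᵢ| = 0.17 + 0.23 + 0.16 + 0.22 + 0.02 = 0.80
D = 1 − ½ × 0.80 = 1 − 0.400 = 0.6000
D = 0.6000 > 0.5 → Yes.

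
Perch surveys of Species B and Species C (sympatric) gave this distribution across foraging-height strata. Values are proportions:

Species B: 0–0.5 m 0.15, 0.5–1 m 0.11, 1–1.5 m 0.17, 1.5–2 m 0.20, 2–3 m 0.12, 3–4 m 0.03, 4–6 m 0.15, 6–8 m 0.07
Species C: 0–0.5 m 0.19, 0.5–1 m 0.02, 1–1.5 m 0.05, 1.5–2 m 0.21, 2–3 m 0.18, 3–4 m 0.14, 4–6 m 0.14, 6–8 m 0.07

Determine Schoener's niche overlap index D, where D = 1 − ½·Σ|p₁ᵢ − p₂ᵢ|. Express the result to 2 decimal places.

Σ|p₁ᵢ − p₂ᵢ| = 0.04 + 0.09 + 0.12 + 0.01 + 0.06 + 0.11 + 0.01 + 0.00 = 0.44
D = 1 − ½ × 0.44 = 1 − 0.220 = 0.7800

0.78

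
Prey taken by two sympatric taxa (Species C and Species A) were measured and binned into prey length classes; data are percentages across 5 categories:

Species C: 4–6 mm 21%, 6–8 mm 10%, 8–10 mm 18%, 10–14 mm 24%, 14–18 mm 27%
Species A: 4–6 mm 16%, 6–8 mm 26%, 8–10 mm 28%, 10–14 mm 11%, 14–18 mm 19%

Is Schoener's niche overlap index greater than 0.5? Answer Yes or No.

Yes

Convert percentages to proportions (divide by 100).
Σ|p₁ᵢ − p₂ᵢ| = 0.05 + 0.16 + 0.10 + 0.13 + 0.08 = 0.52
D = 1 − ½ × 0.52 = 1 − 0.260 = 0.7400
D = 0.7400 > 0.5 → Yes.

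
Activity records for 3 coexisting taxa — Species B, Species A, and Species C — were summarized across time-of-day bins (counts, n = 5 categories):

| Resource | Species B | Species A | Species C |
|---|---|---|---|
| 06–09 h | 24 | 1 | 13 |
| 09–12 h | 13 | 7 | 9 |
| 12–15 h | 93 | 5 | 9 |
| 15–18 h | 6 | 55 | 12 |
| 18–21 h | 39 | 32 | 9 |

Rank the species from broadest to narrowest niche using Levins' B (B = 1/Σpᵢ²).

Proportions for Species B (n=175): 24/175=0.1371, 13/175=0.0743, 93/175=0.5314, 6/175=0.0343, 39/175=0.2229
Proportions for Species A (n=100): 1/100=0.0100, 7/100=0.0700, 5/100=0.0500, 55/100=0.5500, 32/100=0.3200
Proportions for Species C (n=52): 13/52=0.2500, 9/52=0.1731, 9/52=0.1731, 12/52=0.2308, 9/52=0.1731
Σp_Bᵢ² = 0.1371² + 0.0743² + 0.5314² + 0.0343² + 0.2229² = 0.018796 + 0.005520 + 0.282386 + 0.001176 + 0.049684 = 0.357562
B_B = 1 / 0.357562 = 2.7967
Σp_Aᵢ² = 0.0100² + 0.0700² + 0.0500² + 0.5500² + 0.3200² = 0.000100 + 0.004900 + 0.002500 + 0.302500 + 0.102400 = 0.412400
B_A = 1 / 0.412400 = 2.4248
Σp_Cᵢ² = 0.2500² + 0.1731² + 0.1731² + 0.2308² + 0.1731² = 0.062500 + 0.029964 + 0.029964 + 0.053269 + 0.029964 = 0.205661
B_C = 1 / 0.205661 = 4.8624
Ranking by B (broadest → narrowest): Species C (4.86) > Species B (2.80) > Species A (2.42)

Species C > Species B > Species A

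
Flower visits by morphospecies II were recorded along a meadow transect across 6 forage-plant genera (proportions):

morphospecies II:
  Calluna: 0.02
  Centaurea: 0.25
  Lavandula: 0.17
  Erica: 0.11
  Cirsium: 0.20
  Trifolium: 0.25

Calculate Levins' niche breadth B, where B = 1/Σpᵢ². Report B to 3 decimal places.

4.845

Σpᵢ² = 0.02² + 0.25² + 0.17² + 0.11² + 0.20² + 0.25² = 0.0004 + 0.0625 + 0.0289 + 0.0121 + 0.0400 + 0.0625 = 0.2064
B = 1 / 0.2064 = 4.84496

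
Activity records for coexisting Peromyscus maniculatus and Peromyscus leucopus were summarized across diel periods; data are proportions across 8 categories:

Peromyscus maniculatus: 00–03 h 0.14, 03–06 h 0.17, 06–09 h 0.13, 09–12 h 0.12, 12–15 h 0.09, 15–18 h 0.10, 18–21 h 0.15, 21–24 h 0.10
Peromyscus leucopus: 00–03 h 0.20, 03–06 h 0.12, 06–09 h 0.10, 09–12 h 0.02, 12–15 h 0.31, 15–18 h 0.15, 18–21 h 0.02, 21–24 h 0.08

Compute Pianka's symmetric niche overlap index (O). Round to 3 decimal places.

0.747

Σ p₁ᵢp₂ᵢ = 0.0280 + 0.0204 + 0.0130 + 0.0024 + 0.0279 + 0.0150 + 0.0030 + 0.0080 = 0.1177
Σp_1ᵢ² = 0.14² + 0.17² + 0.13² + 0.12² + 0.09² + 0.10² + 0.15² + 0.10² = 0.0196 + 0.0289 + 0.0169 + 0.0144 + 0.0081 + 0.0100 + 0.0225 + 0.0100 = 0.1304
Σp_2ᵢ² = 0.20² + 0.12² + 0.10² + 0.02² + 0.31² + 0.15² + 0.02² + 0.08² = 0.0400 + 0.0144 + 0.0100 + 0.0004 + 0.0961 + 0.0225 + 0.0004 + 0.0064 = 0.1902
O = 0.1177 / √(0.1304 × 0.1902) = 0.1177 / 0.157487 = 0.74736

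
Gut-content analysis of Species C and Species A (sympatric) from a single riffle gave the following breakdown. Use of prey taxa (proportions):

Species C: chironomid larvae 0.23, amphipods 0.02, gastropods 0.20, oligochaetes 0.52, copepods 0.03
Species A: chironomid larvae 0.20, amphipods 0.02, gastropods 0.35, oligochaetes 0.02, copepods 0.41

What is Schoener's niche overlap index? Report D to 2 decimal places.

Σ|p₁ᵢ − p₂ᵢ| = 0.03 + 0.00 + 0.15 + 0.50 + 0.38 = 1.06
D = 1 − ½ × 1.06 = 1 − 0.530 = 0.4700

0.47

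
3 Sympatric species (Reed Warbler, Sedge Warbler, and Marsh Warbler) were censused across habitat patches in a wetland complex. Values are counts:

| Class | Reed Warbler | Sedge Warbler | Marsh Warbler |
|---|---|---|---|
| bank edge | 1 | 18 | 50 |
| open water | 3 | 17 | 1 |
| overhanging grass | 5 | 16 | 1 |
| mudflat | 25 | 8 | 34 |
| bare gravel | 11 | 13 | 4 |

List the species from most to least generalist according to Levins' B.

Proportions for Reed Warbler (n=45): 1/45=0.0222, 3/45=0.0667, 5/45=0.1111, 25/45=0.5556, 11/45=0.2444
Proportions for Sedge Warbler (n=72): 18/72=0.2500, 17/72=0.2361, 16/72=0.2222, 8/72=0.1111, 13/72=0.1806
Proportions for Marsh Warbler (n=90): 50/90=0.5556, 1/90=0.0111, 1/90=0.0111, 34/90=0.3778, 4/90=0.0444
Σp_Reedᵢ² = 0.0222² + 0.0667² + 0.1111² + 0.5556² + 0.2444² = 0.000493 + 0.004449 + 0.012343 + 0.308691 + 0.059731 = 0.385707
B_Reed = 1 / 0.385707 = 2.5926
Σp_Sedgᵢ² = 0.2500² + 0.2361² + 0.2222² + 0.1111² + 0.1806² = 0.062500 + 0.055743 + 0.049373 + 0.012343 + 0.032616 = 0.212575
B_Sedg = 1 / 0.212575 = 4.7042
Σp_Marsᵢ² = 0.5556² + 0.0111² + 0.0111² + 0.3778² + 0.0444² = 0.308691 + 0.000123 + 0.000123 + 0.142733 + 0.001971 = 0.453641
B_Mars = 1 / 0.453641 = 2.2044
Ranking by B (broadest → narrowest): Sedge Warbler (4.70) > Reed Warbler (2.59) > Marsh Warbler (2.20)

Sedge Warbler > Reed Warbler > Marsh Warbler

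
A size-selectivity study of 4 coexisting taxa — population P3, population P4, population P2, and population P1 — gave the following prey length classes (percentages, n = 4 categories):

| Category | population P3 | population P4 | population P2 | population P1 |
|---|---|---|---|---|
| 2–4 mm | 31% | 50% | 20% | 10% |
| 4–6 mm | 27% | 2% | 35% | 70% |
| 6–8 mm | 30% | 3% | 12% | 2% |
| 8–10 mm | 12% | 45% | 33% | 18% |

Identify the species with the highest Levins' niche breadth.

population P3

Convert percentages to proportions (divide by 100).
Σp_P3ᵢ² = 0.31² + 0.27² + 0.30² + 0.12² = 0.0961 + 0.0729 + 0.0900 + 0.0144 = 0.2734
B_P3 = 1 / 0.2734 = 3.6576
Σp_P4ᵢ² = 0.50² + 0.02² + 0.03² + 0.45² = 0.2500 + 0.0004 + 0.0009 + 0.2025 = 0.4538
B_P4 = 1 / 0.4538 = 2.2036
Σp_P2ᵢ² = 0.20² + 0.35² + 0.12² + 0.33² = 0.0400 + 0.1225 + 0.0144 + 0.1089 = 0.2858
B_P2 = 1 / 0.2858 = 3.4990
Σp_P1ᵢ² = 0.10² + 0.70² + 0.02² + 0.18² = 0.0100 + 0.4900 + 0.0004 + 0.0324 = 0.5328
B_P1 = 1 / 0.5328 = 1.8769
Highest B → broadest niche (most generalist): population P3 (B = 3.66).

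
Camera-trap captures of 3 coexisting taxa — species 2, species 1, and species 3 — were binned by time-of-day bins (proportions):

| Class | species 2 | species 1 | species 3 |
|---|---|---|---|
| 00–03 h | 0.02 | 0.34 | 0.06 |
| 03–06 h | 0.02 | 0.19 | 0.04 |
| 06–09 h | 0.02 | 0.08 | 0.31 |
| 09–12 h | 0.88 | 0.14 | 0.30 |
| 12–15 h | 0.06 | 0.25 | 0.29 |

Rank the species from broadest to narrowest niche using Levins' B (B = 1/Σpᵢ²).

species 1 > species 3 > species 2

Σp_2ᵢ² = 0.02² + 0.02² + 0.02² + 0.88² + 0.06² = 0.0004 + 0.0004 + 0.0004 + 0.7744 + 0.0036 = 0.7792
B_2 = 1 / 0.7792 = 1.2834
Σp_1ᵢ² = 0.34² + 0.19² + 0.08² + 0.14² + 0.25² = 0.1156 + 0.0361 + 0.0064 + 0.0196 + 0.0625 = 0.2402
B_1 = 1 / 0.2402 = 4.1632
Σp_3ᵢ² = 0.06² + 0.04² + 0.31² + 0.30² + 0.29² = 0.0036 + 0.0016 + 0.0961 + 0.0900 + 0.0841 = 0.2754
B_3 = 1 / 0.2754 = 3.6311
Ranking by B (broadest → narrowest): species 1 (4.16) > species 3 (3.63) > species 2 (1.28)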